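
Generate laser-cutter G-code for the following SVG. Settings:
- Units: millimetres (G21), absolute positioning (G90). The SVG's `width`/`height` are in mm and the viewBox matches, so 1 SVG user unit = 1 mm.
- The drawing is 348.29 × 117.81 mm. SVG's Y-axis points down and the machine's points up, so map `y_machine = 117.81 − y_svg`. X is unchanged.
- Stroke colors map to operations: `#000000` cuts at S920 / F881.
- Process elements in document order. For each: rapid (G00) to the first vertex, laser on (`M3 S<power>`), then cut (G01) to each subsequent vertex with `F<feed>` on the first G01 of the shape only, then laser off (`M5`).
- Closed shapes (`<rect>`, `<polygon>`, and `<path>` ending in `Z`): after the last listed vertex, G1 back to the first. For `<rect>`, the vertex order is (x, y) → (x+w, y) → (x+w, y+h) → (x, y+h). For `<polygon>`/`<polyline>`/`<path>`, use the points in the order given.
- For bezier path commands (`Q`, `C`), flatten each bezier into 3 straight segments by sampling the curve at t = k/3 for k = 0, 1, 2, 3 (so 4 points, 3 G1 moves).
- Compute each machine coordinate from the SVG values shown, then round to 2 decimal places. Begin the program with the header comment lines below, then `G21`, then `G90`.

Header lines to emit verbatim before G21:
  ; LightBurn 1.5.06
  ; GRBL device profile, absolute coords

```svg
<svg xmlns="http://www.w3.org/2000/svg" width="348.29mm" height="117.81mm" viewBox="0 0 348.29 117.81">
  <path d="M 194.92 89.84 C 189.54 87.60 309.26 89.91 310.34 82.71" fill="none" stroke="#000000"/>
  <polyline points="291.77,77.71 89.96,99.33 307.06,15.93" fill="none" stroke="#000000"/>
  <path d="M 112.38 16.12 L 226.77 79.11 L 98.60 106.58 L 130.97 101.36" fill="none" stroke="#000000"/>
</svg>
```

; LightBurn 1.5.06
; GRBL device profile, absolute coords
G21
G90
G00 X194.92 Y27.97
M3 S920
G01 X222.21 Y29.21 F881
G01 X278.74 Y30.55
G01 X310.34 Y35.10
M5
G00 X291.77 Y40.10
M3 S920
G01 X89.96 Y18.48 F881
G01 X307.06 Y101.88
M5
G00 X112.38 Y101.69
M3 S920
G01 X226.77 Y38.70 F881
G01 X98.60 Y11.23
G01 X130.97 Y16.45
M5

1 u = 1 mm; y_m = 117.81 − y.

[1] `<path>` cubic bezier, #000000→cut S920 F881: (194.92,27.97) → (222.21,29.21) → (278.74,30.55) → (310.34,35.10)

[2] `<polyline>` open polyline, #000000→cut S920 F881: (291.77,40.10) → (89.96,18.48) → (307.06,101.88)

[3] `<path>` open polyline, #000000→cut S920 F881: (112.38,101.69) → (226.77,38.70) → (98.60,11.23) → (130.97,16.45)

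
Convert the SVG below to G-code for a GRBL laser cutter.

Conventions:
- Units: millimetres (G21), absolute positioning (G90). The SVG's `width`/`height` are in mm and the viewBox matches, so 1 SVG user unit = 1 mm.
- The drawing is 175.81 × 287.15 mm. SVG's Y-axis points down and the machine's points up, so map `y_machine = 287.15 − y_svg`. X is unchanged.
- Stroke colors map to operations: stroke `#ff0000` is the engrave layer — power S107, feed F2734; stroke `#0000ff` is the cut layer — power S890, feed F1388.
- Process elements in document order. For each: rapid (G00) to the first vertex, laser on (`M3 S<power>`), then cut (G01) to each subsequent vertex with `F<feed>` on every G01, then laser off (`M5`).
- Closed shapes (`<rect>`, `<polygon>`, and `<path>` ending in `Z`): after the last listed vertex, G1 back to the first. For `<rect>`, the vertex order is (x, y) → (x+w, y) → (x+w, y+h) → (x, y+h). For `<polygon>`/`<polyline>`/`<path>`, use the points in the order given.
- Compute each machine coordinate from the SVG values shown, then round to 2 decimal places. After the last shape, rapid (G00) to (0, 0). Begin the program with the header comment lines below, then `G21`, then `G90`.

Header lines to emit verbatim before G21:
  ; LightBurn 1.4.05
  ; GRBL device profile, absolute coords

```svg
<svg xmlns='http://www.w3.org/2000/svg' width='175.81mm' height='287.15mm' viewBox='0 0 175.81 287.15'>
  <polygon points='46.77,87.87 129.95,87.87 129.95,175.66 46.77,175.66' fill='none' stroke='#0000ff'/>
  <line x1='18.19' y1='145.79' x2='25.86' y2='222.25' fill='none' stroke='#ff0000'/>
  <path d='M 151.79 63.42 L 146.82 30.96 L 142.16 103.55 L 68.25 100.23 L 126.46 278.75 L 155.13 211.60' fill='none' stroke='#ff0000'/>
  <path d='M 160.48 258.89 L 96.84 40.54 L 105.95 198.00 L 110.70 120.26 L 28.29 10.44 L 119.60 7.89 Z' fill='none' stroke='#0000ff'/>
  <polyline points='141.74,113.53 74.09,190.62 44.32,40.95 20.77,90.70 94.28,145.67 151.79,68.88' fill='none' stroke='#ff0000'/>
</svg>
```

Since the viewBox matches the mm dimensions, user units are millimetres directly. The only transform is the Y-flip y_m = 287.15 − y_svg.

Shape 1 is a rectangle drawn with `<polygon>`. Its stroke #0000ff means cut at S890, F1388. After flipping Y the toolpath is (46.77,199.28) → (129.95,199.28) → (129.95,111.49) → (46.77,111.49) → (46.77,199.28), returning to the start.

Shape 2 is a line segment drawn with `<line>`. Its stroke #ff0000 means engrave at S107, F2734. After flipping Y the toolpath is (18.19,141.36) → (25.86,64.90).

Shape 3 is a open polyline drawn with `<path>`. Its stroke #ff0000 means engrave at S107, F2734. After flipping Y the toolpath is (151.79,223.73) → (146.82,256.19) → (142.16,183.60) → (68.25,186.92) → (126.46,8.40) → (155.13,75.55).

Shape 4 is a closed polygon drawn with `<path>`. Its stroke #0000ff means cut at S890, F1388. After flipping Y the toolpath is (160.48,28.26) → (96.84,246.61) → (105.95,89.15) → (110.70,166.89) → (28.29,276.71) → (119.60,279.26) → (160.48,28.26), returning to the start.

Shape 5 is a open polyline drawn with `<polyline>`. Its stroke #ff0000 means engrave at S107, F2734. After flipping Y the toolpath is (141.74,173.62) → (74.09,96.53) → (44.32,246.20) → (20.77,196.45) → (94.28,141.48) → (151.79,218.27).

; LightBurn 1.4.05
; GRBL device profile, absolute coords
G21
G90
G00 X46.77 Y199.28
M3 S890
G01 X129.95 Y199.28 F1388
G01 X129.95 Y111.49 F1388
G01 X46.77 Y111.49 F1388
G01 X46.77 Y199.28 F1388
M5
G00 X18.19 Y141.36
M3 S107
G01 X25.86 Y64.90 F2734
M5
G00 X151.79 Y223.73
M3 S107
G01 X146.82 Y256.19 F2734
G01 X142.16 Y183.60 F2734
G01 X68.25 Y186.92 F2734
G01 X126.46 Y8.40 F2734
G01 X155.13 Y75.55 F2734
M5
G00 X160.48 Y28.26
M3 S890
G01 X96.84 Y246.61 F1388
G01 X105.95 Y89.15 F1388
G01 X110.70 Y166.89 F1388
G01 X28.29 Y276.71 F1388
G01 X119.60 Y279.26 F1388
G01 X160.48 Y28.26 F1388
M5
G00 X141.74 Y173.62
M3 S107
G01 X74.09 Y96.53 F2734
G01 X44.32 Y246.20 F2734
G01 X20.77 Y196.45 F2734
G01 X94.28 Y141.48 F2734
G01 X151.79 Y218.27 F2734
M5
G00 X0.00 Y0.00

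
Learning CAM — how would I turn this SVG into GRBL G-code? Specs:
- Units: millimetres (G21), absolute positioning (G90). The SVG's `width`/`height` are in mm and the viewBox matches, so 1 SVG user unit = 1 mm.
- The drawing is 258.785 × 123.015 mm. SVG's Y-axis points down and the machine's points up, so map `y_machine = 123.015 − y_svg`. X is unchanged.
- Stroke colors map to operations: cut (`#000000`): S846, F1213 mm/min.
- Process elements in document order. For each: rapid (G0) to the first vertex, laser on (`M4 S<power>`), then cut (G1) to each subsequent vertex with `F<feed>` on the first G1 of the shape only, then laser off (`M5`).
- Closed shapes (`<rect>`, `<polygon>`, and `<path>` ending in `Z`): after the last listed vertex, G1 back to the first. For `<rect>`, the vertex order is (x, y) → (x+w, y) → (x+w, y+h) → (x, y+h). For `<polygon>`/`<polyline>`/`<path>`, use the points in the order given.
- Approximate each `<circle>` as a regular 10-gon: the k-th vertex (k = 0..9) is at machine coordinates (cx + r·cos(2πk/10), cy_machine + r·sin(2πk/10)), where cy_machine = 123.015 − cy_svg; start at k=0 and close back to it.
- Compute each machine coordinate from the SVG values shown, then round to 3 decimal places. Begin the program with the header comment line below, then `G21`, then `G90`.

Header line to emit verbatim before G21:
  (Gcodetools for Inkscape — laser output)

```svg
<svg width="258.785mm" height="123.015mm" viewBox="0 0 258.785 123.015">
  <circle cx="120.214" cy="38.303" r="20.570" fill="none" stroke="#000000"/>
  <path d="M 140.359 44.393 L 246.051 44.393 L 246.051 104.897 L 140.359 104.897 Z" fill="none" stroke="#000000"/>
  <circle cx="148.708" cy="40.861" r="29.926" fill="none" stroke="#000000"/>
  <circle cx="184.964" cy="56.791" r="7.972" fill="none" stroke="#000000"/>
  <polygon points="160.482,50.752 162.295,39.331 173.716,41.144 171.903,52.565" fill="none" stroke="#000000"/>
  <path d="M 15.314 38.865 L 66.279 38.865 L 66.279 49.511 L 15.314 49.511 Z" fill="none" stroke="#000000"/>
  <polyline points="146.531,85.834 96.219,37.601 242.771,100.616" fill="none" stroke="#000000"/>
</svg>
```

Since the viewBox matches the mm dimensions, user units are millimetres directly. The only transform is the Y-flip y_m = 123.015 − y_svg.

Shape 1 is a circle drawn with `<circle>`. Its stroke #000000 means cut at S846, F1213. After flipping Y the toolpath is (140.784,84.712) → (136.855,96.803) → (126.570,104.275) → (113.858,104.275) → (103.573,96.803) → (99.644,84.712) → (103.573,72.621) → (113.858,65.149) → (126.570,65.149) → (136.855,72.621) → (140.784,84.712), returning to the start.

Shape 2 is a rectangle drawn with `<path>`. Its stroke #000000 means cut at S846, F1213. After flipping Y the toolpath is (140.359,78.622) → (246.051,78.622) → (246.051,18.118) → (140.359,18.118) → (140.359,78.622), returning to the start.

Shape 3 is a circle drawn with `<circle>`. Its stroke #000000 means cut at S846, F1213. After flipping Y the toolpath is (178.634,82.154) → (172.919,99.744) → (157.956,110.615) → (139.460,110.615) → (124.497,99.744) → (118.782,82.154) → (124.497,64.564) → (139.460,53.693) → (157.956,53.693) → (172.919,64.564) → (178.634,82.154), returning to the start.

Shape 4 is a circle drawn with `<circle>`. Its stroke #000000 means cut at S846, F1213. After flipping Y the toolpath is (192.936,66.224) → (191.413,70.910) → (187.427,73.806) → (182.501,73.806) → (178.515,70.910) → (176.992,66.224) → (178.515,61.538) → (182.501,58.642) → (187.427,58.642) → (191.413,61.538) → (192.936,66.224), returning to the start.

Shape 5 is a regular polygon drawn with `<polygon>`. Its stroke #000000 means cut at S846, F1213. After flipping Y the toolpath is (160.482,72.263) → (162.295,83.684) → (173.716,81.871) → (171.903,70.450) → (160.482,72.263), returning to the start.

Shape 6 is a rectangle drawn with `<path>`. Its stroke #000000 means cut at S846, F1213. After flipping Y the toolpath is (15.314,84.150) → (66.279,84.150) → (66.279,73.504) → (15.314,73.504) → (15.314,84.150), returning to the start.

Shape 7 is a open polyline drawn with `<polyline>`. Its stroke #000000 means cut at S846, F1213. After flipping Y the toolpath is (146.531,37.181) → (96.219,85.414) → (242.771,22.399).

(Gcodetools for Inkscape — laser output)
G21
G90
G0 X140.784 Y84.712
M4 S846
G1 X136.855 Y96.803 F1213
G1 X126.570 Y104.275
G1 X113.858 Y104.275
G1 X103.573 Y96.803
G1 X99.644 Y84.712
G1 X103.573 Y72.621
G1 X113.858 Y65.149
G1 X126.570 Y65.149
G1 X136.855 Y72.621
G1 X140.784 Y84.712
M5
G0 X140.359 Y78.622
M4 S846
G1 X246.051 Y78.622 F1213
G1 X246.051 Y18.118
G1 X140.359 Y18.118
G1 X140.359 Y78.622
M5
G0 X178.634 Y82.154
M4 S846
G1 X172.919 Y99.744 F1213
G1 X157.956 Y110.615
G1 X139.460 Y110.615
G1 X124.497 Y99.744
G1 X118.782 Y82.154
G1 X124.497 Y64.564
G1 X139.460 Y53.693
G1 X157.956 Y53.693
G1 X172.919 Y64.564
G1 X178.634 Y82.154
M5
G0 X192.936 Y66.224
M4 S846
G1 X191.413 Y70.910 F1213
G1 X187.427 Y73.806
G1 X182.501 Y73.806
G1 X178.515 Y70.910
G1 X176.992 Y66.224
G1 X178.515 Y61.538
G1 X182.501 Y58.642
G1 X187.427 Y58.642
G1 X191.413 Y61.538
G1 X192.936 Y66.224
M5
G0 X160.482 Y72.263
M4 S846
G1 X162.295 Y83.684 F1213
G1 X173.716 Y81.871
G1 X171.903 Y70.450
G1 X160.482 Y72.263
M5
G0 X15.314 Y84.150
M4 S846
G1 X66.279 Y84.150 F1213
G1 X66.279 Y73.504
G1 X15.314 Y73.504
G1 X15.314 Y84.150
M5
G0 X146.531 Y37.181
M4 S846
G1 X96.219 Y85.414 F1213
G1 X242.771 Y22.399
M5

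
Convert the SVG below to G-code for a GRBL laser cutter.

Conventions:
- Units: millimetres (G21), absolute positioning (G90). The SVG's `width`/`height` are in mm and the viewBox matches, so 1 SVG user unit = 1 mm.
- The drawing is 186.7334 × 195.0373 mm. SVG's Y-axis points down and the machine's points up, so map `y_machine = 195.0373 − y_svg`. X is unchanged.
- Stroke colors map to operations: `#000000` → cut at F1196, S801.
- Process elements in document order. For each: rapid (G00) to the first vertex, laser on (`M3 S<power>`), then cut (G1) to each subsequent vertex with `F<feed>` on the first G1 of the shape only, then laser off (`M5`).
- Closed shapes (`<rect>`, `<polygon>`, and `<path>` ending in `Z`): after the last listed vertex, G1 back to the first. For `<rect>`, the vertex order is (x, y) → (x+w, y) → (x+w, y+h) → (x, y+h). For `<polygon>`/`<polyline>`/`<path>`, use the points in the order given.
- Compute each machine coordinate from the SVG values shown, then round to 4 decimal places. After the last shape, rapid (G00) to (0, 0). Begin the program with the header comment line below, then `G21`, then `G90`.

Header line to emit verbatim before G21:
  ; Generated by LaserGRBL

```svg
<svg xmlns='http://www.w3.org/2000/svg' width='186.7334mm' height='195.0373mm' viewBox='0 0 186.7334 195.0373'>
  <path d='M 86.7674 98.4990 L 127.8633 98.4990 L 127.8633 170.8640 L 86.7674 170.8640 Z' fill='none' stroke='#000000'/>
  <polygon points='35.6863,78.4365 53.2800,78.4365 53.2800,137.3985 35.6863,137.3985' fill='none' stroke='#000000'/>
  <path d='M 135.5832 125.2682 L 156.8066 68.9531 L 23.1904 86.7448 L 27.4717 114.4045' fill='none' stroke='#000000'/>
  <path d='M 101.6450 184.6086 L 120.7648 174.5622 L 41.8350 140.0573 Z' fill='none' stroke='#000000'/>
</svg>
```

; Generated by LaserGRBL
G21
G90
G00 X86.7674 Y96.5383
M3 S801
G1 X127.8633 Y96.5383 F1196
G1 X127.8633 Y24.1733
G1 X86.7674 Y24.1733
G1 X86.7674 Y96.5383
M5
G00 X35.6863 Y116.6008
M3 S801
G1 X53.2800 Y116.6008 F1196
G1 X53.2800 Y57.6388
G1 X35.6863 Y57.6388
G1 X35.6863 Y116.6008
M5
G00 X135.5832 Y69.7691
M3 S801
G1 X156.8066 Y126.0842 F1196
G1 X23.1904 Y108.2925
G1 X27.4717 Y80.6328
M5
G00 X101.6450 Y10.4287
M3 S801
G1 X120.7648 Y20.4751 F1196
G1 X41.8350 Y54.9800
G1 X101.6450 Y10.4287
M5
G00 X0.0000 Y0.0000

Since the viewBox matches the mm dimensions, user units are millimetres directly. The only transform is the Y-flip y_m = 195.0373 − y_svg.

Shape 1 is a rectangle drawn with `<path>`. Its stroke #000000 means cut at S801, F1196. After flipping Y the toolpath is (86.7674,96.5383) → (127.8633,96.5383) → (127.8633,24.1733) → (86.7674,24.1733) → (86.7674,96.5383), returning to the start.

Shape 2 is a rectangle drawn with `<polygon>`. Its stroke #000000 means cut at S801, F1196. After flipping Y the toolpath is (35.6863,116.6008) → (53.2800,116.6008) → (53.2800,57.6388) → (35.6863,57.6388) → (35.6863,116.6008), returning to the start.

Shape 3 is a open polyline drawn with `<path>`. Its stroke #000000 means cut at S801, F1196. After flipping Y the toolpath is (135.5832,69.7691) → (156.8066,126.0842) → (23.1904,108.2925) → (27.4717,80.6328).

Shape 4 is a closed polygon drawn with `<path>`. Its stroke #000000 means cut at S801, F1196. After flipping Y the toolpath is (101.6450,10.4287) → (120.7648,20.4751) → (41.8350,54.9800) → (101.6450,10.4287), returning to the start.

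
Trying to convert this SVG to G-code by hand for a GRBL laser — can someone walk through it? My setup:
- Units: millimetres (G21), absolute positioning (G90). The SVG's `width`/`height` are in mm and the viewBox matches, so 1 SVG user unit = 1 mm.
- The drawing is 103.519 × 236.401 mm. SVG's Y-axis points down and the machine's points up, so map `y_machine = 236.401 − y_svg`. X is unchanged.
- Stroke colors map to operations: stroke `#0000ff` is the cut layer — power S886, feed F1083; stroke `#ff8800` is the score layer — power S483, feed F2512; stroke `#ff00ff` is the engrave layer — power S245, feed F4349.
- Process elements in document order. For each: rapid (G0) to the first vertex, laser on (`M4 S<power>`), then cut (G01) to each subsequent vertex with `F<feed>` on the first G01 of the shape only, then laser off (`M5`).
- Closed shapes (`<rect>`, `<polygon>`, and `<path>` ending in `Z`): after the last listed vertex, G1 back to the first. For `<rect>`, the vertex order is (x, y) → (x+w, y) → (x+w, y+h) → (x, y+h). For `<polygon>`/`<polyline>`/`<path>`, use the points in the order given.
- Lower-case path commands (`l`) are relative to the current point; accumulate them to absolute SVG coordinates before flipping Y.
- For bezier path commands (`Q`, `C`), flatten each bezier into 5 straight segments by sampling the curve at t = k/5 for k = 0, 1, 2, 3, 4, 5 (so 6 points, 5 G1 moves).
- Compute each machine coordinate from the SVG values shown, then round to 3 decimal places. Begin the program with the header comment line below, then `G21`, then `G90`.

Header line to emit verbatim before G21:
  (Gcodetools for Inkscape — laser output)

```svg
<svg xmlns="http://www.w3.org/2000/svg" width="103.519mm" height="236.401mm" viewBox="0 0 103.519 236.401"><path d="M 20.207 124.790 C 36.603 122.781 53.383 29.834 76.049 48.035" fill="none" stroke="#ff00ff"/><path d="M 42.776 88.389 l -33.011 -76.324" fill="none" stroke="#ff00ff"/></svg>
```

1 u = 1 mm; y_m = 236.401 − y.

[1] `<path>` cubic bezier, #ff00ff→engrave S245 F4349: (20.207,111.611) → (30.135,122.112) → (40.419,144.739) → (51.323,169.790) → (63.112,187.566) → (76.049,188.366)

[2] `<path>` line segment, #ff00ff→engrave S245 F4349: (42.776,148.012) → (9.765,224.336)

(Gcodetools for Inkscape — laser output)
G21
G90
G0 X20.207 Y111.611
M4 S245
G01 X30.135 Y122.112 F4349
G01 X40.419 Y144.739
G01 X51.323 Y169.790
G01 X63.112 Y187.566
G01 X76.049 Y188.366
M5
G0 X42.776 Y148.012
M4 S245
G01 X9.765 Y224.336 F4349
M5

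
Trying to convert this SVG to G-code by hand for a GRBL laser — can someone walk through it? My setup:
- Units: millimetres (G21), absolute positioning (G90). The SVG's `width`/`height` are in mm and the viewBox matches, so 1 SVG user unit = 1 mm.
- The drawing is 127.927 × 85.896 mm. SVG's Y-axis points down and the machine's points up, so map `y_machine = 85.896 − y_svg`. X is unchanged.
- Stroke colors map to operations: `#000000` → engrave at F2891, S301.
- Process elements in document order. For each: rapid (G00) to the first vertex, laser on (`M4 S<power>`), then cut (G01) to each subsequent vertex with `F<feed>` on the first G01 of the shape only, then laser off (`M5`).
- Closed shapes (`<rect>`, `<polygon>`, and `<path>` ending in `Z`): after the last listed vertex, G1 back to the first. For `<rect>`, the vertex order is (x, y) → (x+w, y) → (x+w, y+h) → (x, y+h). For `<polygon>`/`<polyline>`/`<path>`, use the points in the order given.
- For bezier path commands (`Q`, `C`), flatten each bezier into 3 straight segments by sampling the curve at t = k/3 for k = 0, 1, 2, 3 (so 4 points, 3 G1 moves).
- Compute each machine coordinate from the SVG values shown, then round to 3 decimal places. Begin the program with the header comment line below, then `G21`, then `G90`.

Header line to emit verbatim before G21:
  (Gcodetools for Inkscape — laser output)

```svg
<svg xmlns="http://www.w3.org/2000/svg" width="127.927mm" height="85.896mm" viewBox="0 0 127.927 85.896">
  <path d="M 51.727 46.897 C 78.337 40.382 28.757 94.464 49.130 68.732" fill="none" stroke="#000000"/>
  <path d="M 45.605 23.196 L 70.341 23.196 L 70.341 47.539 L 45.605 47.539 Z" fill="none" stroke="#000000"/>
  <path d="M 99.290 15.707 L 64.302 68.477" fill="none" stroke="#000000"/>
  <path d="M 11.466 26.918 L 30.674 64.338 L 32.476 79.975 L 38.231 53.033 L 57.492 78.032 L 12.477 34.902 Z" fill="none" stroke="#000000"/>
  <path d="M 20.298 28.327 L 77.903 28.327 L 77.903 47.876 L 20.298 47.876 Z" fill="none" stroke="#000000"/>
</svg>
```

viewBox `0 0 127.927 85.896` with mm width/height → 1 unit = 1 mm. Flip: y_m = 85.896 − y_svg.

**Shape 1** — `<path>` cubic bezier, stroke `#000000` → engrave (S301, F2891). Control points (SVG): P0=(51.727,46.897), P1=(78.337,40.382), P2=(28.757,94.464), P3=(49.130,68.732); sampled at t=k/3. Machine vertices: (51.727,38.999) → (58.353,30.515) → (46.662,12.836) → (49.130,17.164). Open path.

**Shape 2** — `<path>` rectangle, stroke `#000000` → engrave (S301, F2891). Machine vertices: (45.605,62.700) → (70.341,62.700) → (70.341,38.357) → (45.605,38.357) → (45.605,62.700). Closed: final G1 returns to the first vertex.

**Shape 3** — `<path>` line segment, stroke `#000000` → engrave (S301, F2891). Machine vertices: (99.290,70.189) → (64.302,17.419). Open path.

**Shape 4** — `<path>` closed polygon, stroke `#000000` → engrave (S301, F2891). Machine vertices: (11.466,58.978) → (30.674,21.558) → (32.476,5.921) → (38.231,32.863) → (57.492,7.864) → (12.477,50.994) → (11.466,58.978). Closed: final G1 returns to the first vertex.

**Shape 5** — `<path>` rectangle, stroke `#000000` → engrave (S301, F2891). Machine vertices: (20.298,57.569) → (77.903,57.569) → (77.903,38.020) → (20.298,38.020) → (20.298,57.569). Closed: final G1 returns to the first vertex.

(Gcodetools for Inkscape — laser output)
G21
G90
G00 X51.727 Y38.999
M4 S301
G01 X58.353 Y30.515 F2891
G01 X46.662 Y12.836
G01 X49.130 Y17.164
M5
G00 X45.605 Y62.700
M4 S301
G01 X70.341 Y62.700 F2891
G01 X70.341 Y38.357
G01 X45.605 Y38.357
G01 X45.605 Y62.700
M5
G00 X99.290 Y70.189
M4 S301
G01 X64.302 Y17.419 F2891
M5
G00 X11.466 Y58.978
M4 S301
G01 X30.674 Y21.558 F2891
G01 X32.476 Y5.921
G01 X38.231 Y32.863
G01 X57.492 Y7.864
G01 X12.477 Y50.994
G01 X11.466 Y58.978
M5
G00 X20.298 Y57.569
M4 S301
G01 X77.903 Y57.569 F2891
G01 X77.903 Y38.020
G01 X20.298 Y38.020
G01 X20.298 Y57.569
M5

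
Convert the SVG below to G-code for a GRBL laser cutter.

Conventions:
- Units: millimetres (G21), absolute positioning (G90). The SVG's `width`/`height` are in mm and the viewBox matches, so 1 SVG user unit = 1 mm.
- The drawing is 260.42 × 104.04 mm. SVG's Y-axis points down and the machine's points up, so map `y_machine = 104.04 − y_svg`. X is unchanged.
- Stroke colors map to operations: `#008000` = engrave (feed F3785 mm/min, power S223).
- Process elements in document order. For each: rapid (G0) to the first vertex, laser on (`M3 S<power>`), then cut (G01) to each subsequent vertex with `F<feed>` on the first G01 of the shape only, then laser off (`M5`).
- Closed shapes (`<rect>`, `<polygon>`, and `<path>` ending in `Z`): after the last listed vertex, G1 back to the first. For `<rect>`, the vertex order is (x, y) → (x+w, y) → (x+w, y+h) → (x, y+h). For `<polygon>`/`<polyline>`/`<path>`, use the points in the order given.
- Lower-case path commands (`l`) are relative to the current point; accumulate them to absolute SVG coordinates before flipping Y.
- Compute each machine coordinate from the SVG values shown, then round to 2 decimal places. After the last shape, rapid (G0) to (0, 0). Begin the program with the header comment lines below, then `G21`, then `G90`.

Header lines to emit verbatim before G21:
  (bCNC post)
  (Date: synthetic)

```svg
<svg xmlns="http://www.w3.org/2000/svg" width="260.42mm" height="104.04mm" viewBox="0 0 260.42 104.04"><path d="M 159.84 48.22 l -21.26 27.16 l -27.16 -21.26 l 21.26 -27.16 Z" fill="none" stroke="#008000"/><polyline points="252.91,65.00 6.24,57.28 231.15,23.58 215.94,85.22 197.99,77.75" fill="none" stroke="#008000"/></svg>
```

(bCNC post)
(Date: synthetic)
G21
G90
G0 X159.84 Y55.82
M3 S223
G01 X138.58 Y28.66 F3785
G01 X111.42 Y49.92
G01 X132.68 Y77.08
G01 X159.84 Y55.82
M5
G0 X252.91 Y39.04
M3 S223
G01 X6.24 Y46.76 F3785
G01 X231.15 Y80.46
G01 X215.94 Y18.82
G01 X197.99 Y26.29
M5
G0 X0.00 Y0.00

1 u = 1 mm; y_m = 104.04 − y.

[1] `<path>` regular polygon, #008000→engrave S223 F3785: (159.84,55.82) → (138.58,28.66) → (111.42,49.92) → (132.68,77.08) → (159.84,55.82) (closed)

[2] `<polyline>` open polyline, #008000→engrave S223 F3785: (252.91,39.04) → (6.24,46.76) → (231.15,80.46) → (215.94,18.82) → (197.99,26.29)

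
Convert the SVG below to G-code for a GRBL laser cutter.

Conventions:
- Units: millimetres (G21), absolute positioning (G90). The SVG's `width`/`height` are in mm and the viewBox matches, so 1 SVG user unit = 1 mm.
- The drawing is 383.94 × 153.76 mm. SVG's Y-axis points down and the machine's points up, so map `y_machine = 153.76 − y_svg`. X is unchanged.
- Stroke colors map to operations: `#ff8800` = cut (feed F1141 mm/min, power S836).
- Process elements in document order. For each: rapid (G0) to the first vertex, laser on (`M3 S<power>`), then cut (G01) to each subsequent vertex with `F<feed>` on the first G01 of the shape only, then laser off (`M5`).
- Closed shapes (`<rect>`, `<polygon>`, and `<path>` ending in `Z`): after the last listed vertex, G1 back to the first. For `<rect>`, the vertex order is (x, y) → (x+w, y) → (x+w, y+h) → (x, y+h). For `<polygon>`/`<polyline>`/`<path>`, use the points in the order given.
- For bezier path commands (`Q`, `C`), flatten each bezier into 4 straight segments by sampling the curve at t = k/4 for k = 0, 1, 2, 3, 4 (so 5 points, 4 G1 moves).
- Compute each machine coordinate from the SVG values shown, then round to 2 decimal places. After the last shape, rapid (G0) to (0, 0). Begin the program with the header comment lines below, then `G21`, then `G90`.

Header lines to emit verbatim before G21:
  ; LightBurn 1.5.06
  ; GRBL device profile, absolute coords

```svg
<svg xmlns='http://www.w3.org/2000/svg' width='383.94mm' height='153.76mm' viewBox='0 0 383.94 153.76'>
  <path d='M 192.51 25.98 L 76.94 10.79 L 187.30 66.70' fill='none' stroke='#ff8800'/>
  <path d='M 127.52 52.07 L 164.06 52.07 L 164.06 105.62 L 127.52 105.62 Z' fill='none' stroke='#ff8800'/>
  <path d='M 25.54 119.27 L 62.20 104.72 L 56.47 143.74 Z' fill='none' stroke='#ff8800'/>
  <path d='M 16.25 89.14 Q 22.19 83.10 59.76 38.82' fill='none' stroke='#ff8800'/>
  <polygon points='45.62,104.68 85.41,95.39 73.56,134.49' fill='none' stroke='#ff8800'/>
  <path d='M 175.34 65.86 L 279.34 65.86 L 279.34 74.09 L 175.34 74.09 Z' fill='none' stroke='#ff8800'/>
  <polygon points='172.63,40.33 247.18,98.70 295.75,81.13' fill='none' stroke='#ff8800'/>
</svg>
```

; LightBurn 1.5.06
; GRBL device profile, absolute coords
G21
G90
G0 X192.51 Y127.78
M3 S836
G01 X76.94 Y142.97 F1141
G01 X187.30 Y87.06
M5
G0 X127.52 Y101.69
M3 S836
G01 X164.06 Y101.69 F1141
G01 X164.06 Y48.14
G01 X127.52 Y48.14
G01 X127.52 Y101.69
M5
G0 X25.54 Y34.49
M3 S836
G01 X62.20 Y49.04 F1141
G01 X56.47 Y10.02
G01 X25.54 Y34.49
M5
G0 X16.25 Y64.62
M3 S836
G01 X21.20 Y70.03 F1141
G01 X30.10 Y80.22
G01 X42.95 Y95.19
G01 X59.76 Y114.94
M5
G0 X45.62 Y49.08
M3 S836
G01 X85.41 Y58.37 F1141
G01 X73.56 Y19.27
G01 X45.62 Y49.08
M5
G0 X175.34 Y87.90
M3 S836
G01 X279.34 Y87.90 F1141
G01 X279.34 Y79.67
G01 X175.34 Y79.67
G01 X175.34 Y87.90
M5
G0 X172.63 Y113.43
M3 S836
G01 X247.18 Y55.06 F1141
G01 X295.75 Y72.63
G01 X172.63 Y113.43
M5
G0 X0.00 Y0.00

viewBox `0 0 383.94 153.76` with mm width/height → 1 unit = 1 mm. Flip: y_m = 153.76 − y_svg.

**Shape 1** — `<path>` open polyline, stroke `#ff8800` → cut (S836, F1141). Machine vertices: (192.51,127.78) → (76.94,142.97) → (187.30,87.06). Open path.

**Shape 2** — `<path>` rectangle, stroke `#ff8800` → cut (S836, F1141). Machine vertices: (127.52,101.69) → (164.06,101.69) → (164.06,48.14) → (127.52,48.14) → (127.52,101.69). Closed: final G1 returns to the first vertex.

**Shape 3** — `<path>` regular polygon, stroke `#ff8800` → cut (S836, F1141). Machine vertices: (25.54,34.49) → (62.20,49.04) → (56.47,10.02) → (25.54,34.49). Closed: final G1 returns to the first vertex.

**Shape 4** — `<path>` quadratic bezier, stroke `#ff8800` → cut (S836, F1141). Control points (SVG): P0=(16.25,89.14), P1=(22.19,83.10), P2=(59.76,38.82); sampled at t=k/4. Machine vertices: (16.25,64.62) → (21.20,70.03) → (30.10,80.22) → (42.95,95.19) → (59.76,114.94). Open path.

**Shape 5** — `<polygon>` regular polygon, stroke `#ff8800` → cut (S836, F1141). Machine vertices: (45.62,49.08) → (85.41,58.37) → (73.56,19.27) → (45.62,49.08). Closed: final G1 returns to the first vertex.

**Shape 6** — `<path>` rectangle, stroke `#ff8800` → cut (S836, F1141). Machine vertices: (175.34,87.90) → (279.34,87.90) → (279.34,79.67) → (175.34,79.67) → (175.34,87.90). Closed: final G1 returns to the first vertex.

**Shape 7** — `<polygon>` closed polygon, stroke `#ff8800` → cut (S836, F1141). Machine vertices: (172.63,113.43) → (247.18,55.06) → (295.75,72.63) → (172.63,113.43). Closed: final G1 returns to the first vertex.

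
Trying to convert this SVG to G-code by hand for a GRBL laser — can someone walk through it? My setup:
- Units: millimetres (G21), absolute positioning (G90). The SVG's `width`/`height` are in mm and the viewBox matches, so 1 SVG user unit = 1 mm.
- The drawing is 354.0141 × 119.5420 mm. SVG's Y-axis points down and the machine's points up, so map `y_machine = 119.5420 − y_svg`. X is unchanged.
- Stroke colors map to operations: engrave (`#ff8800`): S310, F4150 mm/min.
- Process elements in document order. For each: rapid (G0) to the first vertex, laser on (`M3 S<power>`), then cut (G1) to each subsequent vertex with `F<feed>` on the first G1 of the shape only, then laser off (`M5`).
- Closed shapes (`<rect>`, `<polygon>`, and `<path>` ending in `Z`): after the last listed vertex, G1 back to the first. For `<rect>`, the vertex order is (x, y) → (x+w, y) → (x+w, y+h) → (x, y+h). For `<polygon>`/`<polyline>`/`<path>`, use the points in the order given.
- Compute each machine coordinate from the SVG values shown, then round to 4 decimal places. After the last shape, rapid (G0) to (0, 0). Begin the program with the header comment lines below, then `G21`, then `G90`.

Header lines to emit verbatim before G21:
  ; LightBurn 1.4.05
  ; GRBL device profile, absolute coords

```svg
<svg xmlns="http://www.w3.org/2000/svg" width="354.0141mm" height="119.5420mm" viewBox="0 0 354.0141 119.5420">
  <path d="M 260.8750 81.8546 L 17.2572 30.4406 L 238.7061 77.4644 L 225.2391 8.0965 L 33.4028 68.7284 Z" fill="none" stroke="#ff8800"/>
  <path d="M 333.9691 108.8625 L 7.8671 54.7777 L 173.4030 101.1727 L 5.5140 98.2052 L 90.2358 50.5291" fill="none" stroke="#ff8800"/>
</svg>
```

Since the viewBox matches the mm dimensions, user units are millimetres directly. The only transform is the Y-flip y_m = 119.5420 − y_svg.

Shape 1 is a closed polygon drawn with `<path>`. Its stroke #ff8800 means engrave at S310, F4150. After flipping Y the toolpath is (260.8750,37.6874) → (17.2572,89.1014) → (238.7061,42.0776) → (225.2391,111.4455) → (33.4028,50.8136) → (260.8750,37.6874), returning to the start.

Shape 2 is a open polyline drawn with `<path>`. Its stroke #ff8800 means engrave at S310, F4150. After flipping Y the toolpath is (333.9691,10.6795) → (7.8671,64.7643) → (173.4030,18.3693) → (5.5140,21.3368) → (90.2358,69.0129).

; LightBurn 1.4.05
; GRBL device profile, absolute coords
G21
G90
G0 X260.8750 Y37.6874
M3 S310
G1 X17.2572 Y89.1014 F4150
G1 X238.7061 Y42.0776
G1 X225.2391 Y111.4455
G1 X33.4028 Y50.8136
G1 X260.8750 Y37.6874
M5
G0 X333.9691 Y10.6795
M3 S310
G1 X7.8671 Y64.7643 F4150
G1 X173.4030 Y18.3693
G1 X5.5140 Y21.3368
G1 X90.2358 Y69.0129
M5
G0 X0.0000 Y0.0000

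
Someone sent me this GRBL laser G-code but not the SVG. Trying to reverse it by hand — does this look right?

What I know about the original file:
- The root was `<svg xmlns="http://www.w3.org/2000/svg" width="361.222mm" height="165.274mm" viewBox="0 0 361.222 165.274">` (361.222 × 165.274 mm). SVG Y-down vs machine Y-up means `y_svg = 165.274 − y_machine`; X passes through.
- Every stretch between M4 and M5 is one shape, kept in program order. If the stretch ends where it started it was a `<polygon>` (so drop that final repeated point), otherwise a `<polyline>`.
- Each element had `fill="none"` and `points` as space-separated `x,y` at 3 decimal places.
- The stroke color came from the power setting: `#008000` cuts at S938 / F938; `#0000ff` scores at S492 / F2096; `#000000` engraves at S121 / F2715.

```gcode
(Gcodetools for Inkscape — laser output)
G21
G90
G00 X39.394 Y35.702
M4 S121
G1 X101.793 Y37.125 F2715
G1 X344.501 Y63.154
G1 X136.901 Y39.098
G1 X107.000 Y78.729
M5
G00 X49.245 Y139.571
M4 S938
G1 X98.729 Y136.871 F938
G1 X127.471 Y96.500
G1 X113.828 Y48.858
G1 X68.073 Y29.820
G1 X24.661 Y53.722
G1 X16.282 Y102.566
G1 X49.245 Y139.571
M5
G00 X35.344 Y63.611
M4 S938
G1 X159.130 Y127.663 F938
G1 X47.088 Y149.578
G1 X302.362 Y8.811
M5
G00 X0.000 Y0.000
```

<svg xmlns="http://www.w3.org/2000/svg" width="361.222mm" height="165.274mm" viewBox="0 0 361.222 165.274">
  <polyline points="39.394,129.572 101.793,128.149 344.501,102.120 136.901,126.176 107.000,86.545" fill="none" stroke="#000000"/>
  <polygon points="49.245,25.703 98.729,28.403 127.471,68.774 113.828,116.416 68.073,135.454 24.661,111.552 16.282,62.708" fill="none" stroke="#008000"/>
  <polyline points="35.344,101.663 159.130,37.611 47.088,15.696 302.362,156.463" fill="none" stroke="#008000"/>
</svg>

Each laser-on run becomes one SVG element. Flip Y back into SVG space with y_svg = 165.274 − y_machine.

Run 1: power S121 maps to stroke `#000000` (engrave). The run is open, so emit a `<polyline>` with points (Y-flipped): 39.394,129.572 101.793,128.149 344.501,102.120 136.901,126.176 107.000,86.545.

Run 2: S938 ⇒ cut layer `#008000`. The run returns to its start, so emit a `<polygon>` with points (Y-flipped): 49.245,25.703 98.729,28.403 127.471,68.774 113.828,116.416 68.073,135.454 24.661,111.552 16.282,62.708.

Run 3: power S938 maps to stroke `#008000` (cut). The run is open, so emit a `<polyline>` with points (Y-flipped): 35.344,101.663 159.130,37.611 47.088,15.696 302.362,156.463.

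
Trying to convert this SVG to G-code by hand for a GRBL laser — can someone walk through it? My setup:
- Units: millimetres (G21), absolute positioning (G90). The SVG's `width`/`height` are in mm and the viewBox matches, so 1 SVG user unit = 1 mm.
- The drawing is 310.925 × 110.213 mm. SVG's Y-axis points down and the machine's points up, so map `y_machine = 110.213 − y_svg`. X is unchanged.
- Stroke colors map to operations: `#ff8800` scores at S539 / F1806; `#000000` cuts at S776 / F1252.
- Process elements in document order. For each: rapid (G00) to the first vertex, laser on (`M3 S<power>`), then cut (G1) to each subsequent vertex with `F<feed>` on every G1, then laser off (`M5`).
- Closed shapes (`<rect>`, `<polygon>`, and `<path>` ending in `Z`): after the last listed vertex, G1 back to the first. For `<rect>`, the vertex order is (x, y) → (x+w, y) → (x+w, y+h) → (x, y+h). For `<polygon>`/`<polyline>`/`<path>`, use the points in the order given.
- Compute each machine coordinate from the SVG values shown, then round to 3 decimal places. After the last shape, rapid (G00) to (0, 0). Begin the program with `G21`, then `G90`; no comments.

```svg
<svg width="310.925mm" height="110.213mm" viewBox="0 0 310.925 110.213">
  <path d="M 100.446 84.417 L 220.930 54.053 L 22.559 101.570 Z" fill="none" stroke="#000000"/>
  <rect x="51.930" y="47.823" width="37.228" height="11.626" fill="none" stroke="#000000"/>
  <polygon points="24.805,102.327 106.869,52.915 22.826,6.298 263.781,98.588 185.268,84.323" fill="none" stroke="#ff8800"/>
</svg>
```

G21
G90
G00 X100.446 Y25.796
M3 S776
G1 X220.930 Y56.160 F1252
G1 X22.559 Y8.643 F1252
G1 X100.446 Y25.796 F1252
M5
G00 X51.930 Y62.390
M3 S776
G1 X89.158 Y62.390 F1252
G1 X89.158 Y50.764 F1252
G1 X51.930 Y50.764 F1252
G1 X51.930 Y62.390 F1252
M5
G00 X24.805 Y7.886
M3 S539
G1 X106.869 Y57.298 F1806
G1 X22.826 Y103.915 F1806
G1 X263.781 Y11.625 F1806
G1 X185.268 Y25.890 F1806
G1 X24.805 Y7.886 F1806
M5
G00 X0.000 Y0.000

viewBox `0 0 310.925 110.213` with mm width/height → 1 unit = 1 mm. Flip: y_m = 110.213 − y_svg.

**Shape 1** — `<path>` closed polygon, stroke `#000000` → cut (S776, F1252). Machine vertices: (100.446,25.796) → (220.930,56.160) → (22.559,8.643) → (100.446,25.796). Closed: final G1 returns to the first vertex.

**Shape 2** — `<rect>` rectangle, stroke `#000000` → cut (S776, F1252). Machine vertices: (51.930,62.390) → (89.158,62.390) → (89.158,50.764) → (51.930,50.764) → (51.930,62.390). Closed: final G1 returns to the first vertex.

**Shape 3** — `<polygon>` closed polygon, stroke `#ff8800` → score (S539, F1806). Machine vertices: (24.805,7.886) → (106.869,57.298) → (22.826,103.915) → (263.781,11.625) → (185.268,25.890) → (24.805,7.886). Closed: final G1 returns to the first vertex.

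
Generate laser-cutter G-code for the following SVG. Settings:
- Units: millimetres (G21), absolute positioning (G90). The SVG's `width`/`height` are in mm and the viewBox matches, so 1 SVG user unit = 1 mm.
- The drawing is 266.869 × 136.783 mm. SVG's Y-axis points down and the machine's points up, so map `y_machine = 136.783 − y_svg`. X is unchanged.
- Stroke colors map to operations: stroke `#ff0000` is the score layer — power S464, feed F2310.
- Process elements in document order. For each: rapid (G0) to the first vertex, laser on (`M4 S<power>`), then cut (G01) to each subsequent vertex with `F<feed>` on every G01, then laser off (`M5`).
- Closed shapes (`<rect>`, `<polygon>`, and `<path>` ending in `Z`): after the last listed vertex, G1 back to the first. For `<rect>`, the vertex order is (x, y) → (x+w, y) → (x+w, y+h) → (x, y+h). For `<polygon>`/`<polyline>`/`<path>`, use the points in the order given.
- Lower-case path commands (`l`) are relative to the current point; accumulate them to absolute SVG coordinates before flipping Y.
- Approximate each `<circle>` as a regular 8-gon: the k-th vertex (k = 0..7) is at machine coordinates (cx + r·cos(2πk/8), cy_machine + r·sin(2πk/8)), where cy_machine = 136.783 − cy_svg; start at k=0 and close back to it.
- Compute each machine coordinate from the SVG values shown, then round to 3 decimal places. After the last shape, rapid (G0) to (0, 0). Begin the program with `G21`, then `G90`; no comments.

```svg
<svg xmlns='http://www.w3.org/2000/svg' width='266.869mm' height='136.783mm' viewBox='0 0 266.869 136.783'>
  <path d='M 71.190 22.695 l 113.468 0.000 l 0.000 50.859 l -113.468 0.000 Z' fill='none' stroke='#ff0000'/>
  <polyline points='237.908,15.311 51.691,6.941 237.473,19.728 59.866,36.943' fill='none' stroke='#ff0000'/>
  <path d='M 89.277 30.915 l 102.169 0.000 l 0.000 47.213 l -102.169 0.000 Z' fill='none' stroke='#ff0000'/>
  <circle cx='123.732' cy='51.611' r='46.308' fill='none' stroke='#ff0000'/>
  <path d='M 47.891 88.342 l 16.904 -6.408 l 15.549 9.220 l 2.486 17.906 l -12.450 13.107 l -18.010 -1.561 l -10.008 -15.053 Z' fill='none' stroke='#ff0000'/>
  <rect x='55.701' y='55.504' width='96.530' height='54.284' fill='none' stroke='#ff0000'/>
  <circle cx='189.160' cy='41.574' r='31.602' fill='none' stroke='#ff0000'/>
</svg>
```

G21
G90
G0 X71.190 Y114.088
M4 S464
G01 X184.658 Y114.088 F2310
G01 X184.658 Y63.229 F2310
G01 X71.190 Y63.229 F2310
G01 X71.190 Y114.088 F2310
M5
G0 X237.908 Y121.472
M4 S464
G01 X51.691 Y129.842 F2310
G01 X237.473 Y117.055 F2310
G01 X59.866 Y99.840 F2310
M5
G0 X89.277 Y105.868
M4 S464
G01 X191.446 Y105.868 F2310
G01 X191.446 Y58.655 F2310
G01 X89.277 Y58.655 F2310
G01 X89.277 Y105.868 F2310
M5
G0 X170.040 Y85.172
M4 S464
G01 X156.477 Y117.917 F2310
G01 X123.732 Y131.480 F2310
G01 X90.987 Y117.917 F2310
G01 X77.424 Y85.172 F2310
G01 X90.987 Y52.427 F2310
G01 X123.732 Y38.864 F2310
G01 X156.477 Y52.427 F2310
G01 X170.040 Y85.172 F2310
M5
G0 X47.891 Y48.441
M4 S464
G01 X64.795 Y54.849 F2310
G01 X80.344 Y45.629 F2310
G01 X82.830 Y27.723 F2310
G01 X70.380 Y14.616 F2310
G01 X52.370 Y16.177 F2310
G01 X42.362 Y31.230 F2310
G01 X47.891 Y48.441 F2310
M5
G0 X55.701 Y81.279
M4 S464
G01 X152.231 Y81.279 F2310
G01 X152.231 Y26.995 F2310
G01 X55.701 Y26.995 F2310
G01 X55.701 Y81.279 F2310
M5
G0 X220.762 Y95.209
M4 S464
G01 X211.506 Y117.555 F2310
G01 X189.160 Y126.811 F2310
G01 X166.814 Y117.555 F2310
G01 X157.558 Y95.209 F2310
G01 X166.814 Y72.863 F2310
G01 X189.160 Y63.607 F2310
G01 X211.506 Y72.863 F2310
G01 X220.762 Y95.209 F2310
M5
G0 X0.000 Y0.000

viewBox `0 0 266.869 136.783` with mm width/height → 1 unit = 1 mm. Flip: y_m = 136.783 − y_svg.

**Shape 1** — `<path>` rectangle, stroke `#ff0000` → score (S464, F2310). Machine vertices: (71.190,114.088) → (184.658,114.088) → (184.658,63.229) → (71.190,63.229) → (71.190,114.088). Closed: final G1 returns to the first vertex.

**Shape 2** — `<polyline>` open polyline, stroke `#ff0000` → score (S464, F2310). Machine vertices: (237.908,121.472) → (51.691,129.842) → (237.473,117.055) → (59.866,99.840). Open path.

**Shape 3** — `<path>` rectangle, stroke `#ff0000` → score (S464, F2310). Machine vertices: (89.277,105.868) → (191.446,105.868) → (191.446,58.655) → (89.277,58.655) → (89.277,105.868). Closed: final G1 returns to the first vertex.

**Shape 4** — `<circle>` circle, stroke `#ff0000` → score (S464, F2310). Machine vertices: (170.040,85.172) → (156.477,117.917) → (123.732,131.480) → (90.987,117.917) → (77.424,85.172) → (90.987,52.427) → (123.732,38.864) → (156.477,52.427) → (170.040,85.172). Closed: final G1 returns to the first vertex.

**Shape 5** — `<path>` regular polygon, stroke `#ff0000` → score (S464, F2310). Machine vertices: (47.891,48.441) → (64.795,54.849) → (80.344,45.629) → (82.830,27.723) → (70.380,14.616) → (52.370,16.177) → (42.362,31.230) → (47.891,48.441). Closed: final G1 returns to the first vertex.

**Shape 6** — `<rect>` rectangle, stroke `#ff0000` → score (S464, F2310). Machine vertices: (55.701,81.279) → (152.231,81.279) → (152.231,26.995) → (55.701,26.995) → (55.701,81.279). Closed: final G1 returns to the first vertex.

**Shape 7** — `<circle>` circle, stroke `#ff0000` → score (S464, F2310). Machine vertices: (220.762,95.209) → (211.506,117.555) → (189.160,126.811) → (166.814,117.555) → (157.558,95.209) → (166.814,72.863) → (189.160,63.607) → (211.506,72.863) → (220.762,95.209). Closed: final G1 returns to the first vertex.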